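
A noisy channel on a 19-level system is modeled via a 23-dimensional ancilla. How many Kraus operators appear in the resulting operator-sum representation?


Tracing out the environment in an orthonormal basis {|i>_E} gives Kraus operators K_i = <i|_E U |0>_E.
Number of Kraus operators = dim(H_env) = d_env
= 23

23


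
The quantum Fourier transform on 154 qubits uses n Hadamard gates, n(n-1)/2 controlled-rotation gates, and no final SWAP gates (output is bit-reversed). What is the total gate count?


Hadamard gates: 154
Controlled rotations: n*(n-1)/2 = 154*153/2 = 11781
SWAP gates: 0 (omitted)
Total = 154 + 11781
= 11935

11935


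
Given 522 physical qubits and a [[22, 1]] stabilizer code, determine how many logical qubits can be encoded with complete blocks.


Each code block uses 22 physical qubits for 1 logical qubit(s).
Number of complete blocks = floor(522 / 22) = 23
Logical qubits = 23 * 1
= 23

23


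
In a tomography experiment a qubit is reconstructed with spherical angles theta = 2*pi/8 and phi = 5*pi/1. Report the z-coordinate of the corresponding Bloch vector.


theta = 0.7854, phi = 15.7080
r_z = cos(theta) = 0.7071

0.7071


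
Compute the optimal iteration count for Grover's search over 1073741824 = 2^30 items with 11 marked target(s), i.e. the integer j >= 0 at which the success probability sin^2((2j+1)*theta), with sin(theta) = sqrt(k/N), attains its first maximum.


After j Grover iterations the success probability is P(j) = sin^2((2j+1)*theta), where sin(theta) = sqrt(k/N).
N = 2^30 = 1073741824, k = 11
sin(theta) = sqrt(k/N) = 0.0001012153562
theta = arcsin(sqrt(k/N)) = 0.0001012153563 rad
P(j) reaches its first maximum when (2j+1)*theta is as close as possible to pi/2, i.e. j = round(pi/(4*theta) - 1/2).
pi/(4*theta) - 1/2 = 7759.1739
(For comparison, the common estimate pi/4 * sqrt(N/k) = 7759.6740; the exact maximiser is used here.)
Optimal iterations = 7759

7759


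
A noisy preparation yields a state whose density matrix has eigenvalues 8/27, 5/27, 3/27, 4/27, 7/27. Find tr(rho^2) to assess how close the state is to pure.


tr(rho^2) = sum of eigenvalues squared
= (8/27)^2 + (5/27)^2 + (3/27)^2 + (4/27)^2 + (7/27)^2
= (64 + 25 + 9 + 16 + 49) / 729
= 163/729
= 0.2236

0.2236


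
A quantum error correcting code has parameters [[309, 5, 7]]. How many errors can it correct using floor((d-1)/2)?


Code parameters: [[309, 5, 7]], distance d = 7.
Number of correctable errors = floor((d-1)/2)
= floor((7 - 1)/2)
= floor(6/2)
= 3

3


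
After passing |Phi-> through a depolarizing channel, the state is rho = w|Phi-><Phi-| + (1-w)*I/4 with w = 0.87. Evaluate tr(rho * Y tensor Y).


|Phi-> = (|00> - |11>)/sqrt(2)
For the pure Bell state, <Y_A Y_B> = +1 (Bell-state Pauli correlator).
The maximally-mixed part I/4 has tr(I/4 * P tensor P) = 0 for any traceless Pauli P.
So <Y_A Y_B>_rho = w * (+1) + (1 - w) * 0
= 0.87 * (+1)
= 0.8700

0.8700


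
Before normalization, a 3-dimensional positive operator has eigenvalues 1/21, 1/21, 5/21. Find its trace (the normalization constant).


tr(M) = sum of eigenvalues
= 1/21 + 1/21 + 5/21
= 7/21
= 0.3333

0.3333


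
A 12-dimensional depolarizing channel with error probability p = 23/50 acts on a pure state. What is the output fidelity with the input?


F = (1-p) + p/d
= (1 - 0.4600) + 0.4600/12
= 0.5400 + 0.0383
= 0.5783

0.5783


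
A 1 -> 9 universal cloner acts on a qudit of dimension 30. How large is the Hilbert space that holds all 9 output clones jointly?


Output space = H^(tensor 9) where dim(H) = 30
dim = 30^9
= 900 (after 2 factors)
= 27000 (after 3 factors)
= 810000 (after 4 factors)
= 24300000 (after 5 factors)
= 729000000 (after 6 factors)
= 21870000000 (after 7 factors)
= 656100000000 (after 8 factors)
= 19683000000000 (after 9 factors)
= 19683000000000

19683000000000


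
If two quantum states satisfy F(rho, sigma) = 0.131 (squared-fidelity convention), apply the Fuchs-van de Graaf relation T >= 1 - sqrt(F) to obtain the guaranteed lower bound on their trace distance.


Fuchs-van de Graaf (squared-fidelity convention): 1 - sqrt(F) <= T <= sqrt(1 - F).
Lower bound: T >= 1 - sqrt(F)
sqrt(F) = sqrt(0.131) = 0.3619
T >= 1 - 0.3619
T >= 0.6381

0.6381


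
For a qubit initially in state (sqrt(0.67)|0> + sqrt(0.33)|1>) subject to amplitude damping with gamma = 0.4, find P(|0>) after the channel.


For amplitude damping with parameter gamma on state sqrt(a)|0> + sqrt(b)|1>:
alpha^2 = 0.67, beta^2 = 0.33
P(|0>) = alpha^2 + gamma * beta^2
= 0.67 + 0.4 * 0.33
= 0.67 + 0.1320
= 0.8020

0.8020


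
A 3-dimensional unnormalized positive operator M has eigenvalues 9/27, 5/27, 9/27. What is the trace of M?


tr(M) = sum of eigenvalues
= 9/27 + 5/27 + 9/27
= 23/27
= 0.8519

0.8519


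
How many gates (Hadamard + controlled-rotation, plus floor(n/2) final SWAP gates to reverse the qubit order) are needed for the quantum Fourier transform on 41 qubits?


Hadamard gates: 41
Controlled rotations: n*(n-1)/2 = 41*40/2 = 820
SWAP gates: floor(n/2) = floor(41/2) = 20
Total = 41 + 820 + 20
= 881

881


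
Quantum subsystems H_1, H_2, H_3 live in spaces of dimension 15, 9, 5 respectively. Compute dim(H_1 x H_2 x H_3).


dim(H_1 x H_2 x H_3) = 15 * 9 * 5
= 135 * 5
= 675

675


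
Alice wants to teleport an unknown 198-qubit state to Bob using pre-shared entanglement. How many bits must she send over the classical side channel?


Quantum teleportation requires 2 classical bits per qubit teleported.
198 qubit(s) -> 2 * 198 = 396 classical bits

396


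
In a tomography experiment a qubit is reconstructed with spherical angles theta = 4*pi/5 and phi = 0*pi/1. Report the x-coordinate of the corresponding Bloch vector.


theta = 2.5133, phi = 0.0000
r_x = sin(theta)*cos(phi) = 0.5878 * 1.0000
r_x = 0.5878

0.5878


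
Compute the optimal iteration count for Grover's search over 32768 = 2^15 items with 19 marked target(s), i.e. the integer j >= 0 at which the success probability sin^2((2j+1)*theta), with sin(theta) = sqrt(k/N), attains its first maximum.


After j Grover iterations the success probability is P(j) = sin^2((2j+1)*theta), where sin(theta) = sqrt(k/N).
N = 2^15 = 32768, k = 19
sin(theta) = sqrt(k/N) = 0.0240797422
theta = arcsin(sqrt(k/N)) = 0.02408206985 rad
P(j) reaches its first maximum when (2j+1)*theta is as close as possible to pi/2, i.e. j = round(pi/(4*theta) - 1/2).
pi/(4*theta) - 1/2 = 32.1134
(For comparison, the common estimate pi/4 * sqrt(N/k) = 32.6166; the exact maximiser is used here.)
Optimal iterations = 32

32


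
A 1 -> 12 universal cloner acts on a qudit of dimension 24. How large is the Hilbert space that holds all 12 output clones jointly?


Output space = H^(tensor 12) where dim(H) = 24
dim = 24^12
= 576 (after 2 factors)
= 13824 (after 3 factors)
= 331776 (after 4 factors)
= 7962624 (after 5 factors)
= 191102976 (after 6 factors)
= 4586471424 (after 7 factors)
= 110075314176 (after 8 factors)
= 2641807540224 (after 9 factors)
= 63403380965376 (after 10 factors)
= 1521681143169024 (after 11 factors)
= 36520347436056576 (after 12 factors)
= 36520347436056576

36520347436056576


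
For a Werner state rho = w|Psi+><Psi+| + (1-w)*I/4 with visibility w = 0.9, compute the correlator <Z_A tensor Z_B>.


|Psi+> = (|01> + |10>)/sqrt(2)
For the pure Bell state, <Z_A Z_B> = -1 (Bell-state Pauli correlator).
The maximally-mixed part I/4 has tr(I/4 * P tensor P) = 0 for any traceless Pauli P.
So <Z_A Z_B>_rho = w * (-1) + (1 - w) * 0
= 0.9 * (-1)
= -0.9000

-0.9000


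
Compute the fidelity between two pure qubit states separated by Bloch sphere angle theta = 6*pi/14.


For states separated by angle theta on Bloch sphere:
F = cos^2(theta/2)
theta = 6*pi/14 = 1.3464
theta/2 = 0.6732
cos(theta/2) = 0.7818
F = 0.6113

0.6113


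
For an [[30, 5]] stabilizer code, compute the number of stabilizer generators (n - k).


For an [[n,k]] stabilizer code:
Number of stabilizer generators = n - k
= 30 - 5
= 25

25


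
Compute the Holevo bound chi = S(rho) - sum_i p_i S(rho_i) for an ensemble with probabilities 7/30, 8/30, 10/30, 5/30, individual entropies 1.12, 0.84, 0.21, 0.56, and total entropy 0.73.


chi = S(rho) - sum_i p_i * S(rho_i)
Weighted entropy = 7/30 * 1.12 + 8/30 * 0.84 + 10/30 * 0.21 + 5/30 * 0.56
= 0.6487
chi = 0.73 - 0.6487
= 0.0813

0.0813


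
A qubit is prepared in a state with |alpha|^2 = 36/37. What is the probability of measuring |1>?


|alpha|^2 = 36/37 = 0.9730
|beta|^2 = 1 - 36/37 = 1/37 = 0.0270
P(|1>) = |beta|^2 = 0.0270

0.0270


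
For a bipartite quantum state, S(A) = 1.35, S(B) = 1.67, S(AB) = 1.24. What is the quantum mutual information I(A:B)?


I(A:B) = S(A) + S(B) - S(AB)
= 1.35 + 1.67 - 1.24
= 1.7800

1.7800


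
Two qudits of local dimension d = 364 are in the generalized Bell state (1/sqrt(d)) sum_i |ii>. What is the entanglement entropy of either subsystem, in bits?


For a maximally entangled state in d x d:
S = log2(d) = log2(364)
= 8.5078

8.5078


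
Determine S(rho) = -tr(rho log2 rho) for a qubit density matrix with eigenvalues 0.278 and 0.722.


S = -p*log2(p) - (1-p)*log2(1-p)
p = 0.2780, 1-p = 0.7220
= -0.2780 * log2(0.2780) - 0.7220 * log2(0.7220)
= -(-0.5134) - (-0.3393)
= 0.8527

0.8527


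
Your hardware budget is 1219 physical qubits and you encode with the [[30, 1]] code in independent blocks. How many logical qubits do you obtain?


Each code block uses 30 physical qubits for 1 logical qubit(s).
Number of complete blocks = floor(1219 / 30) = 40
Logical qubits = 40 * 1
= 40

40


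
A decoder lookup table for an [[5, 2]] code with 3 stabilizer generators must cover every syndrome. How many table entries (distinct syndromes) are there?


Each stabilizer generator gives a binary (+1 or -1) measurement outcome.
With 3 independent generators:
Total syndromes = 2^3
= 8

8


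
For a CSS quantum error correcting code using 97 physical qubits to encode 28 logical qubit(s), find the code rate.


Code rate R = k/n
= 28/97
= 0.2887

0.2887


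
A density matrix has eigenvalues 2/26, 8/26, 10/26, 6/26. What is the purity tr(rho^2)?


tr(rho^2) = sum of eigenvalues squared
= (2/26)^2 + (8/26)^2 + (10/26)^2 + (6/26)^2
= (4 + 64 + 100 + 36) / 676
= 204/676
= 0.3018

0.3018


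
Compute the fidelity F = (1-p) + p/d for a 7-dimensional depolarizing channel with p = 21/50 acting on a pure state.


F = (1-p) + p/d
= (1 - 0.4200) + 0.4200/7
= 0.5800 + 0.0600
= 0.6400

0.6400


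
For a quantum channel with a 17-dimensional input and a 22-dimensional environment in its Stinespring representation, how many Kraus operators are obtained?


Tracing out the environment in an orthonormal basis {|i>_E} gives Kraus operators K_i = <i|_E U |0>_E.
Number of Kraus operators = dim(H_env) = d_env
= 22

22


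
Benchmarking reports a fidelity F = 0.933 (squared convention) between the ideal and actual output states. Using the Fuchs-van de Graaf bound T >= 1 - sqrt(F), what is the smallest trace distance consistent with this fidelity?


Fuchs-van de Graaf (squared-fidelity convention): 1 - sqrt(F) <= T <= sqrt(1 - F).
Lower bound: T >= 1 - sqrt(F)
sqrt(F) = sqrt(0.933) = 0.9659
T >= 1 - 0.9659
T >= 0.0341

0.0341


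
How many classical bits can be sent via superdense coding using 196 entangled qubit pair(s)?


Superdense coding allows 2 classical bits per shared entangled pair.
196 pair(s) -> 2 * 196 = 392 classical bits

392


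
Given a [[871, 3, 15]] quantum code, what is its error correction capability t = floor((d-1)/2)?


Code parameters: [[871, 3, 15]], distance d = 15.
Number of correctable errors = floor((d-1)/2)
= floor((15 - 1)/2)
= floor(14/2)
= 7

7


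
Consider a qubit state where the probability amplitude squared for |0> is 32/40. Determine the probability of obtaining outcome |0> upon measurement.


|alpha|^2 = 32/40 = 0.8000
|beta|^2 = 1 - 32/40 = 8/40 = 0.2000
P(|0>) = |alpha|^2 = 0.8000

0.8000


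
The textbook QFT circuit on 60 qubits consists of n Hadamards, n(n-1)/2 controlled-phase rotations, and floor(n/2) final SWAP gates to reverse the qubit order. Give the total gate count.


Hadamard gates: 60
Controlled rotations: n*(n-1)/2 = 60*59/2 = 1770
SWAP gates: floor(n/2) = floor(60/2) = 30
Total = 60 + 1770 + 30
= 1860

1860


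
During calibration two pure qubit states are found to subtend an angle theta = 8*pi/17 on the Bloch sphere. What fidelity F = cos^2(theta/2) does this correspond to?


For states separated by angle theta on Bloch sphere:
F = cos^2(theta/2)
theta = 8*pi/17 = 1.4784
theta/2 = 0.7392
cos(theta/2) = 0.7390
F = 0.5461

0.5461


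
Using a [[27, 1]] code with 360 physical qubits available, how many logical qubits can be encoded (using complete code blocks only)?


Each code block uses 27 physical qubits for 1 logical qubit(s).
Number of complete blocks = floor(360 / 27) = 13
Logical qubits = 13 * 1
= 13

13


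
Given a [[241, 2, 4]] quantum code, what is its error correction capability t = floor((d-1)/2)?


Code parameters: [[241, 2, 4]], distance d = 4.
Number of correctable errors = floor((d-1)/2)
= floor((4 - 1)/2)
= floor(3/2)
= 1

1


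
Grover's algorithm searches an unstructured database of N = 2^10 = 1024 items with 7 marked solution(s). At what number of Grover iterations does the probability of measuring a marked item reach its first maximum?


After j Grover iterations the success probability is P(j) = sin^2((2j+1)*theta), where sin(theta) = sqrt(k/N).
N = 2^10 = 1024, k = 7
sin(theta) = sqrt(k/N) = 0.08267972847
theta = arcsin(sqrt(k/N)) = 0.08277421834 rad
P(j) reaches its first maximum when (2j+1)*theta is as close as possible to pi/2, i.e. j = round(pi/(4*theta) - 1/2).
pi/(4*theta) - 1/2 = 8.9884
(For comparison, the common estimate pi/4 * sqrt(N/k) = 9.4993; the exact maximiser is used here.)
Optimal iterations = 9

9


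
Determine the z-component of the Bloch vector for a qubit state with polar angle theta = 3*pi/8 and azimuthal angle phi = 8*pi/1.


theta = 1.1781, phi = 25.1327
r_z = cos(theta) = 0.3827

0.3827


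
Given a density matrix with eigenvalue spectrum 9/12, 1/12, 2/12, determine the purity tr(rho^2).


tr(rho^2) = sum of eigenvalues squared
= (9/12)^2 + (1/12)^2 + (2/12)^2
= (81 + 1 + 4) / 144
= 86/144
= 0.5972

0.5972


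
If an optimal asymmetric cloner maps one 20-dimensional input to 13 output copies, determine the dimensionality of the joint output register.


Output space = H^(tensor 13) where dim(H) = 20
dim = 20^13
= 400 (after 2 factors)
= 8000 (after 3 factors)
= 160000 (after 4 factors)
= 3200000 (after 5 factors)
= 64000000 (after 6 factors)
= 1280000000 (after 7 factors)
= 25600000000 (after 8 factors)
= 512000000000 (after 9 factors)
= 10240000000000 (after 10 factors)
= 204800000000000 (after 11 factors)
= 4096000000000000 (after 12 factors)
= 81920000000000000 (after 13 factors)
= 81920000000000000

81920000000000000


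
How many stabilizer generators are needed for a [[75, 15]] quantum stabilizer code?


For an [[n,k]] stabilizer code:
Number of stabilizer generators = n - k
= 75 - 15
= 60

60


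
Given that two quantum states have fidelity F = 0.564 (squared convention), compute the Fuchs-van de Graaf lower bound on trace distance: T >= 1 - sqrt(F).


Fuchs-van de Graaf (squared-fidelity convention): 1 - sqrt(F) <= T <= sqrt(1 - F).
Lower bound: T >= 1 - sqrt(F)
sqrt(F) = sqrt(0.564) = 0.7510
T >= 1 - 0.7510
T >= 0.2490

0.2490


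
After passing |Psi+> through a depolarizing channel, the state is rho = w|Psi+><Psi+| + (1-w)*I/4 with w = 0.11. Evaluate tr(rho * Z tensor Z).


|Psi+> = (|01> + |10>)/sqrt(2)
For the pure Bell state, <Z_A Z_B> = -1 (Bell-state Pauli correlator).
The maximally-mixed part I/4 has tr(I/4 * P tensor P) = 0 for any traceless Pauli P.
So <Z_A Z_B>_rho = w * (-1) + (1 - w) * 0
= 0.11 * (-1)
= -0.1100

-0.1100


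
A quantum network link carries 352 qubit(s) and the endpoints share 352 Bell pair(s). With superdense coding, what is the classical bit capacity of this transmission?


Superdense coding allows 2 classical bits per shared entangled pair.
352 pair(s) -> 2 * 352 = 704 classical bits

704


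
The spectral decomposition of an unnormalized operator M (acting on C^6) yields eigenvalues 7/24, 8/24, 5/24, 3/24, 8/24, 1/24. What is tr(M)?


tr(M) = sum of eigenvalues
= 7/24 + 8/24 + 5/24 + 3/24 + 8/24 + 1/24
= 32/24
= 1.3333

1.3333


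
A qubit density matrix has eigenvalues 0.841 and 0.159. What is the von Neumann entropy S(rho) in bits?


S = -p*log2(p) - (1-p)*log2(1-p)
p = 0.8410, 1-p = 0.1590
= -0.8410 * log2(0.8410) - 0.1590 * log2(0.1590)
= -(-0.2101) - (-0.4218)
= 0.6319

0.6319


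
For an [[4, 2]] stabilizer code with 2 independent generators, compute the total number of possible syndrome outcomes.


Each stabilizer generator gives a binary (+1 or -1) measurement outcome.
With 2 independent generators:
Total syndromes = 2^2
= 4

4


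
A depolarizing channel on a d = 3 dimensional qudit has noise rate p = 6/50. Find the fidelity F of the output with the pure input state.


F = (1-p) + p/d
= (1 - 0.1200) + 0.1200/3
= 0.8800 + 0.0400
= 0.9200

0.9200


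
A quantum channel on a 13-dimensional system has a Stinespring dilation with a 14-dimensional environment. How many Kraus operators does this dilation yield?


Tracing out the environment in an orthonormal basis {|i>_E} gives Kraus operators K_i = <i|_E U |0>_E.
Number of Kraus operators = dim(H_env) = d_env
= 14

14


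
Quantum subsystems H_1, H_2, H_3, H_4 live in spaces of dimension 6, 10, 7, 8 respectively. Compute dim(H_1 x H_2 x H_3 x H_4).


dim(H_1 x H_2 x H_3 x H_4) = 6 * 10 * 7 * 8
= 60 * 7 * 8
= 420 * 8
= 3360

3360


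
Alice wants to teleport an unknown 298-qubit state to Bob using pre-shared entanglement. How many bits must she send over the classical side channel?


Quantum teleportation requires 2 classical bits per qubit teleported.
298 qubit(s) -> 2 * 298 = 596 classical bits

596


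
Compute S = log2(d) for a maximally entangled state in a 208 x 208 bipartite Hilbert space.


For a maximally entangled state in d x d:
S = log2(d) = log2(208)
= 7.7004

7.7004


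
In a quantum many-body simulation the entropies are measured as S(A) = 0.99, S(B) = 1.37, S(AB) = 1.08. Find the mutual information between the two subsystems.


I(A:B) = S(A) + S(B) - S(AB)
= 0.99 + 1.37 - 1.08
= 1.2800

1.2800


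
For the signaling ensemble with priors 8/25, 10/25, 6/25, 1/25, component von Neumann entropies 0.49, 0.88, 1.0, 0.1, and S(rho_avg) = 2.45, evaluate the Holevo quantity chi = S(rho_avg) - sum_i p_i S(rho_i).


chi = S(rho) - sum_i p_i * S(rho_i)
Weighted entropy = 8/25 * 0.49 + 10/25 * 0.88 + 6/25 * 1.0 + 1/25 * 0.1
= 0.7528
chi = 2.45 - 0.7528
= 1.6972

1.6972


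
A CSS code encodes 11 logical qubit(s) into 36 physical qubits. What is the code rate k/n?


Code rate R = k/n
= 11/36
= 0.3056

0.3056


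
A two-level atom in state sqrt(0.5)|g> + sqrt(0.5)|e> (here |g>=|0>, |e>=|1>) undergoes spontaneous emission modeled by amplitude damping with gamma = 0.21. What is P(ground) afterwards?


For amplitude damping with parameter gamma on state sqrt(a)|0> + sqrt(b)|1>:
alpha^2 = 0.5, beta^2 = 0.5
P(|0>) = alpha^2 + gamma * beta^2
= 0.5 + 0.21 * 0.5
= 0.5 + 0.1050
= 0.6050

0.6050


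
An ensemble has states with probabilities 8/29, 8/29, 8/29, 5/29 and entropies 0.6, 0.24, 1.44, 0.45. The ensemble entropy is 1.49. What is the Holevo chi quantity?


chi = S(rho) - sum_i p_i * S(rho_i)
Weighted entropy = 8/29 * 0.6 + 8/29 * 0.24 + 8/29 * 1.44 + 5/29 * 0.45
= 0.7066
chi = 1.49 - 0.7066
= 0.7834

0.7834


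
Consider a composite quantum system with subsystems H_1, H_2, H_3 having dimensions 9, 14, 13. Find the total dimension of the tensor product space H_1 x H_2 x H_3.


dim(H_1 x H_2 x H_3) = 9 * 14 * 13
= 126 * 13
= 1638

1638


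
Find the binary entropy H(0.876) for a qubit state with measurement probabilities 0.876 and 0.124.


S = -p*log2(p) - (1-p)*log2(1-p)
p = 0.8760, 1-p = 0.1240
= -0.8760 * log2(0.8760) - 0.1240 * log2(0.1240)
= -(-0.1673) - (-0.3734)
= 0.5408

0.5408


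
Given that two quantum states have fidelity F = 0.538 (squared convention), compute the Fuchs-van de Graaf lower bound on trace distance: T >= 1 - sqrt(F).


Fuchs-van de Graaf (squared-fidelity convention): 1 - sqrt(F) <= T <= sqrt(1 - F).
Lower bound: T >= 1 - sqrt(F)
sqrt(F) = sqrt(0.538) = 0.7335
T >= 1 - 0.7335
T >= 0.2665

0.2665


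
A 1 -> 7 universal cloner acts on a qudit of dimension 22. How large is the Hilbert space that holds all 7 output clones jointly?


Output space = H^(tensor 7) where dim(H) = 22
dim = 22^7
= 484 (after 2 factors)
= 10648 (after 3 factors)
= 234256 (after 4 factors)
= 5153632 (after 5 factors)
= 113379904 (after 6 factors)
= 2494357888 (after 7 factors)
= 2494357888

2494357888


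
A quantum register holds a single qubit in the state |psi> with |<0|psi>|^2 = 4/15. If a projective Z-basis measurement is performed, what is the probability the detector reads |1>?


|alpha|^2 = 4/15 = 0.2667
|beta|^2 = 1 - 4/15 = 11/15 = 0.7333
P(|1>) = |beta|^2 = 0.7333

0.7333


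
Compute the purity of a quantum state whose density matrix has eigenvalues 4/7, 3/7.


tr(rho^2) = sum of eigenvalues squared
= (4/7)^2 + (3/7)^2
= (16 + 9) / 49
= 25/49
= 0.5102

0.5102


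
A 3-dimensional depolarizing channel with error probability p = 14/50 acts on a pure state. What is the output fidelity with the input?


F = (1-p) + p/d
= (1 - 0.2800) + 0.2800/3
= 0.7200 + 0.0933
= 0.8133

0.8133


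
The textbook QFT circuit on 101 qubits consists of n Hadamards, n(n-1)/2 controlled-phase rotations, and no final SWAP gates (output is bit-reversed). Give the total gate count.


Hadamard gates: 101
Controlled rotations: n*(n-1)/2 = 101*100/2 = 5050
SWAP gates: 0 (omitted)
Total = 101 + 5050
= 5151

5151


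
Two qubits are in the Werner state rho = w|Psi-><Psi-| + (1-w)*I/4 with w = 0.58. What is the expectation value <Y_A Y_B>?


|Psi-> = (|01> - |10>)/sqrt(2)
For the pure Bell state, <Y_A Y_B> = -1 (Bell-state Pauli correlator).
The maximally-mixed part I/4 has tr(I/4 * P tensor P) = 0 for any traceless Pauli P.
So <Y_A Y_B>_rho = w * (-1) + (1 - w) * 0
= 0.58 * (-1)
= -0.5800

-0.5800


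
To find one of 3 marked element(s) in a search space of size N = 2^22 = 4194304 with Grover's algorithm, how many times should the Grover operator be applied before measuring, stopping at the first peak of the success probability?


After j Grover iterations the success probability is P(j) = sin^2((2j+1)*theta), where sin(theta) = sqrt(k/N).
N = 2^22 = 4194304, k = 3
sin(theta) = sqrt(k/N) = 0.0008457279334
theta = arcsin(sqrt(k/N)) = 0.0008457280342 rad
P(j) reaches its first maximum when (2j+1)*theta is as close as possible to pi/2, i.e. j = round(pi/(4*theta) - 1/2).
pi/(4*theta) - 1/2 = 928.1652
(For comparison, the common estimate pi/4 * sqrt(N/k) = 928.6653; the exact maximiser is used here.)
Optimal iterations = 928

928


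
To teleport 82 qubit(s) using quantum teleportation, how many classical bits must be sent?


Quantum teleportation requires 2 classical bits per qubit teleported.
82 qubit(s) -> 2 * 82 = 164 classical bits

164


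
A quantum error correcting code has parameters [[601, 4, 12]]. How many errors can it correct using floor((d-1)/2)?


Code parameters: [[601, 4, 12]], distance d = 12.
Number of correctable errors = floor((d-1)/2)
= floor((12 - 1)/2)
= floor(11/2)
= 5

5


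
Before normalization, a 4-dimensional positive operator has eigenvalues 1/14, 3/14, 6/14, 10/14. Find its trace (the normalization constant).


tr(M) = sum of eigenvalues
= 1/14 + 3/14 + 6/14 + 10/14
= 20/14
= 1.4286

1.4286


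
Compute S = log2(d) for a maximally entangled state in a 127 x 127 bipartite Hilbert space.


For a maximally entangled state in d x d:
S = log2(d) = log2(127)
= 6.9887

6.9887


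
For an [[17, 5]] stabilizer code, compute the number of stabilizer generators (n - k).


For an [[n,k]] stabilizer code:
Number of stabilizer generators = n - k
= 17 - 5
= 12

12


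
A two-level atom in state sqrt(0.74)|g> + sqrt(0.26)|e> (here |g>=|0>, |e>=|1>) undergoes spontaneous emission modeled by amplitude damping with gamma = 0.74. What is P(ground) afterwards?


For amplitude damping with parameter gamma on state sqrt(a)|0> + sqrt(b)|1>:
alpha^2 = 0.74, beta^2 = 0.26
P(|0>) = alpha^2 + gamma * beta^2
= 0.74 + 0.74 * 0.26
= 0.74 + 0.1924
= 0.9324

0.9324


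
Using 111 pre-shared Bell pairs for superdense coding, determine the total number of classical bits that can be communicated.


Superdense coding allows 2 classical bits per shared entangled pair.
111 pair(s) -> 2 * 111 = 222 classical bits

222


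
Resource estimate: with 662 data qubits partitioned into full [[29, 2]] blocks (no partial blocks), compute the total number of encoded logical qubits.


Each code block uses 29 physical qubits for 2 logical qubit(s).
Number of complete blocks = floor(662 / 29) = 22
Logical qubits = 22 * 2
= 44

44


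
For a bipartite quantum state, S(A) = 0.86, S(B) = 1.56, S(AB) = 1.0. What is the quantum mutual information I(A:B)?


I(A:B) = S(A) + S(B) - S(AB)
= 0.86 + 1.56 - 1.0
= 1.4200

1.4200


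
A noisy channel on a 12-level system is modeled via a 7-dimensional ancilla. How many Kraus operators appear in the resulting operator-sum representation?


Tracing out the environment in an orthonormal basis {|i>_E} gives Kraus operators K_i = <i|_E U |0>_E.
Number of Kraus operators = dim(H_env) = d_env
= 7

7


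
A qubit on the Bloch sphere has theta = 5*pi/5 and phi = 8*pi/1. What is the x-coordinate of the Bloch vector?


theta = 3.1416, phi = 25.1327
r_x = sin(theta)*cos(phi) = 0.0000 * 1.0000
r_x = 0.0000

0.0000


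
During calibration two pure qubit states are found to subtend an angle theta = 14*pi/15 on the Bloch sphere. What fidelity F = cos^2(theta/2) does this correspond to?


For states separated by angle theta on Bloch sphere:
F = cos^2(theta/2)
theta = 14*pi/15 = 2.9322
theta/2 = 1.4661
cos(theta/2) = 0.1045
F = 0.0109

0.0109


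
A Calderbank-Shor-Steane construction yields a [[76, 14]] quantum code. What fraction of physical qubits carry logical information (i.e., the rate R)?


Code rate R = k/n
= 14/76
= 0.1842

0.1842


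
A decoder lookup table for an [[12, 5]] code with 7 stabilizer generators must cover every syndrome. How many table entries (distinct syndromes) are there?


Each stabilizer generator gives a binary (+1 or -1) measurement outcome.
With 7 independent generators:
Total syndromes = 2^7
= 128

128


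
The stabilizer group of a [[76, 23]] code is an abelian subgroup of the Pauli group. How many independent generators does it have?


For an [[n,k]] stabilizer code:
Number of stabilizer generators = n - k
= 76 - 23
= 53

53


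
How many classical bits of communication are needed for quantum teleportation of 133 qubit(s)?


Quantum teleportation requires 2 classical bits per qubit teleported.
133 qubit(s) -> 2 * 133 = 266 classical bits

266


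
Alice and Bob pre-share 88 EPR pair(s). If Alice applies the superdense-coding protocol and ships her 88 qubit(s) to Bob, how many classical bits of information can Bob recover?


Superdense coding allows 2 classical bits per shared entangled pair.
88 pair(s) -> 2 * 88 = 176 classical bits

176


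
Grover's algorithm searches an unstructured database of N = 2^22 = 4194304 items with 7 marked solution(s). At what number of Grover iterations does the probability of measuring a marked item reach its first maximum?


After j Grover iterations the success probability is P(j) = sin^2((2j+1)*theta), where sin(theta) = sqrt(k/N).
N = 2^22 = 4194304, k = 7
sin(theta) = sqrt(k/N) = 0.001291870757
theta = arcsin(sqrt(k/N)) = 0.001291871117 rad
P(j) reaches its first maximum when (2j+1)*theta is as close as possible to pi/2, i.e. j = round(pi/(4*theta) - 1/2).
pi/(4*theta) - 1/2 = 607.4540
(For comparison, the common estimate pi/4 * sqrt(N/k) = 607.9541; the exact maximiser is used here.)
Optimal iterations = 607

607


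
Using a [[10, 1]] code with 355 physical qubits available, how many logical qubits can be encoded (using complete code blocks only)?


Each code block uses 10 physical qubits for 1 logical qubit(s).
Number of complete blocks = floor(355 / 10) = 35
Logical qubits = 35 * 1
= 35

35


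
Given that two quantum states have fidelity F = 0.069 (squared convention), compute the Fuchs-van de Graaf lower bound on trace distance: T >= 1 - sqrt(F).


Fuchs-van de Graaf (squared-fidelity convention): 1 - sqrt(F) <= T <= sqrt(1 - F).
Lower bound: T >= 1 - sqrt(F)
sqrt(F) = sqrt(0.069) = 0.2627
T >= 1 - 0.2627
T >= 0.7373

0.7373


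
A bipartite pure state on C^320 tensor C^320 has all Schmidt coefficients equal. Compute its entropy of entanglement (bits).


For a maximally entangled state in d x d:
S = log2(d) = log2(320)
= 8.3219

8.3219


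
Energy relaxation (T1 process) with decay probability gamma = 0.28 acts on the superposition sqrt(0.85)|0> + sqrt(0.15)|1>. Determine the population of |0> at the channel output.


For amplitude damping with parameter gamma on state sqrt(a)|0> + sqrt(b)|1>:
alpha^2 = 0.85, beta^2 = 0.15
P(|0>) = alpha^2 + gamma * beta^2
= 0.85 + 0.28 * 0.15
= 0.85 + 0.0420
= 0.8920

0.8920


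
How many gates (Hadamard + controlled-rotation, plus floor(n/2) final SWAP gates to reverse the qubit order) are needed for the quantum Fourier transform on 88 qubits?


Hadamard gates: 88
Controlled rotations: n*(n-1)/2 = 88*87/2 = 3828
SWAP gates: floor(n/2) = floor(88/2) = 44
Total = 88 + 3828 + 44
= 3960

3960


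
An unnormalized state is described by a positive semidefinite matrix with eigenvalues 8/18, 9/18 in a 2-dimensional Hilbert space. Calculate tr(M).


tr(M) = sum of eigenvalues
= 8/18 + 9/18
= 17/18
= 0.9444

0.9444


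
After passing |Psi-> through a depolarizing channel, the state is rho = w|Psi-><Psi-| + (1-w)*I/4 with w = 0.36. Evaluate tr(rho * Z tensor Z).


|Psi-> = (|01> - |10>)/sqrt(2)
For the pure Bell state, <Z_A Z_B> = -1 (Bell-state Pauli correlator).
The maximally-mixed part I/4 has tr(I/4 * P tensor P) = 0 for any traceless Pauli P.
So <Z_A Z_B>_rho = w * (-1) + (1 - w) * 0
= 0.36 * (-1)
= -0.3600

-0.3600


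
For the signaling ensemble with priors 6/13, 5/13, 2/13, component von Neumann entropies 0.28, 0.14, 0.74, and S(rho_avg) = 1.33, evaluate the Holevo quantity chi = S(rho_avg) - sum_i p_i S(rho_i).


chi = S(rho) - sum_i p_i * S(rho_i)
Weighted entropy = 6/13 * 0.28 + 5/13 * 0.14 + 2/13 * 0.74
= 0.2969
chi = 1.33 - 0.2969
= 1.0331

1.0331


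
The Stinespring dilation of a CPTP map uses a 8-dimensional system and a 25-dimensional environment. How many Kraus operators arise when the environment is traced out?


Tracing out the environment in an orthonormal basis {|i>_E} gives Kraus operators K_i = <i|_E U |0>_E.
Number of Kraus operators = dim(H_env) = d_env
= 25

25


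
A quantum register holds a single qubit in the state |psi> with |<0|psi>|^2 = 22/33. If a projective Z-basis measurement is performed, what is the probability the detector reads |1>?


|alpha|^2 = 22/33 = 0.6667
|beta|^2 = 1 - 22/33 = 11/33 = 0.3333
P(|1>) = |beta|^2 = 0.3333

0.3333


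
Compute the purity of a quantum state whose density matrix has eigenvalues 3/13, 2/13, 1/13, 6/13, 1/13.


tr(rho^2) = sum of eigenvalues squared
= (3/13)^2 + (2/13)^2 + (1/13)^2 + (6/13)^2 + (1/13)^2
= (9 + 4 + 1 + 36 + 1) / 169
= 51/169
= 0.3018

0.3018


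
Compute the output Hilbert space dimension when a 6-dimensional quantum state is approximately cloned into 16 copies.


Output space = H^(tensor 16) where dim(H) = 6
dim = 6^16
= 36 (after 2 factors)
= 216 (after 3 factors)
= 1296 (after 4 factors)
= 7776 (after 5 factors)
= 46656 (after 6 factors)
= 279936 (after 7 factors)
= 1679616 (after 8 factors)
= 10077696 (after 9 factors)
= 60466176 (after 10 factors)
= 362797056 (after 11 factors)
= 2176782336 (after 12 factors)
= 13060694016 (after 13 factors)
= 78364164096 (after 14 factors)
= 470184984576 (after 15 factors)
= 2821109907456 (after 16 factors)
= 2821109907456

2821109907456


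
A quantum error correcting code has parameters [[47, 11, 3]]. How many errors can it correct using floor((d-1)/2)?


Code parameters: [[47, 11, 3]], distance d = 3.
Number of correctable errors = floor((d-1)/2)
= floor((3 - 1)/2)
= floor(2/2)
= 1

1


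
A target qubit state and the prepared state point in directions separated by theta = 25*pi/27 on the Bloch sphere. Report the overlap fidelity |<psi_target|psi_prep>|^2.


For states separated by angle theta on Bloch sphere:
F = cos^2(theta/2)
theta = 25*pi/27 = 2.9089
theta/2 = 1.4544
cos(theta/2) = 0.1161
F = 0.0135

0.0135


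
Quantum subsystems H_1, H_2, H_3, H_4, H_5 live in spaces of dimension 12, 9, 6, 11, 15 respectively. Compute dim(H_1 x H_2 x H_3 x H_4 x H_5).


dim(H_1 x H_2 x H_3 x H_4 x H_5) = 12 * 9 * 6 * 11 * 15
= 108 * 6 * 11 * 15
= 648 * 11 * 15
= 7128 * 15
= 106920

106920


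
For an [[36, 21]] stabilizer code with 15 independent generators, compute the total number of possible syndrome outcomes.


Each stabilizer generator gives a binary (+1 or -1) measurement outcome.
With 15 independent generators:
Total syndromes = 2^15
= 32768

32768


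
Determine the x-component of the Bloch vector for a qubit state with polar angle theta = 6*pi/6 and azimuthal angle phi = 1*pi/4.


theta = 3.1416, phi = 0.7854
r_x = sin(theta)*cos(phi) = 0.0000 * 0.7071
r_x = 0.0000

0.0000


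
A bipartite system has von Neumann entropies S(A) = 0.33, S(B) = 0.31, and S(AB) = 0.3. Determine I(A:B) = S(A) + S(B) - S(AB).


I(A:B) = S(A) + S(B) - S(AB)
= 0.33 + 0.31 - 0.3
= 0.3400

0.3400


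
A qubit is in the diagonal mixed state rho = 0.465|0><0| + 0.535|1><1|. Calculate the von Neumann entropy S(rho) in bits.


S = -p*log2(p) - (1-p)*log2(1-p)
p = 0.4650, 1-p = 0.5350
= -0.4650 * log2(0.4650) - 0.5350 * log2(0.5350)
= -(-0.5137) - (-0.4828)
= 0.9965

0.9965


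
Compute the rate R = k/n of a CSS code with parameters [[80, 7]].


Code rate R = k/n
= 7/80
= 0.0875

0.0875


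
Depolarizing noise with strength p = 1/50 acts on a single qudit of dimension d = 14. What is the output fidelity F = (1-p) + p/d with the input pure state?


F = (1-p) + p/d
= (1 - 0.0200) + 0.0200/14
= 0.9800 + 0.0014
= 0.9814

0.9814


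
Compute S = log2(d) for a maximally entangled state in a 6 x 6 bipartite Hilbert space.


For a maximally entangled state in d x d:
S = log2(d) = log2(6)
= 2.5850

2.5850


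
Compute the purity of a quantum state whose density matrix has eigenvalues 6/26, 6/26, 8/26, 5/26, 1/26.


tr(rho^2) = sum of eigenvalues squared
= (6/26)^2 + (6/26)^2 + (8/26)^2 + (5/26)^2 + (1/26)^2
= (36 + 36 + 64 + 25 + 1) / 676
= 162/676
= 0.2396

0.2396


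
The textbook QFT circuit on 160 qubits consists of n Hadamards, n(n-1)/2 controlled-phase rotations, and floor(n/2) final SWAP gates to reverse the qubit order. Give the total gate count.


Hadamard gates: 160
Controlled rotations: n*(n-1)/2 = 160*159/2 = 12720
SWAP gates: floor(n/2) = floor(160/2) = 80
Total = 160 + 12720 + 80
= 12960

12960


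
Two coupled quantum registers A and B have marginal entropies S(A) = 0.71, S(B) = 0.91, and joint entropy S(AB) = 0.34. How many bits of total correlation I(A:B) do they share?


I(A:B) = S(A) + S(B) - S(AB)
= 0.71 + 0.91 - 0.34
= 1.2800

1.2800


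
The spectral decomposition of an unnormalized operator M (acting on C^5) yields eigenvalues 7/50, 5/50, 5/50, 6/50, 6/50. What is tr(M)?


tr(M) = sum of eigenvalues
= 7/50 + 5/50 + 5/50 + 6/50 + 6/50
= 29/50
= 0.5800

0.5800


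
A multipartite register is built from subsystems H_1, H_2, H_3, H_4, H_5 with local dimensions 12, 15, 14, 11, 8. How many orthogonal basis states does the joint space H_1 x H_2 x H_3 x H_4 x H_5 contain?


dim(H_1 x H_2 x H_3 x H_4 x H_5) = 12 * 15 * 14 * 11 * 8
= 180 * 14 * 11 * 8
= 2520 * 11 * 8
= 27720 * 8
= 221760

221760


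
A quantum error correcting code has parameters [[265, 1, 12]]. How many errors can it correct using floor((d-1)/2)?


Code parameters: [[265, 1, 12]], distance d = 12.
Number of correctable errors = floor((d-1)/2)
= floor((12 - 1)/2)
= floor(11/2)
= 5

5


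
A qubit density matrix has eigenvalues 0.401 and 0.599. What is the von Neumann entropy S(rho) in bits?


S = -p*log2(p) - (1-p)*log2(1-p)
p = 0.4010, 1-p = 0.5990
= -0.4010 * log2(0.4010) - 0.5990 * log2(0.5990)
= -(-0.5286) - (-0.4429)
= 0.9715

0.9715


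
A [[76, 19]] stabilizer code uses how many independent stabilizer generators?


For an [[n,k]] stabilizer code:
Number of stabilizer generators = n - k
= 76 - 19
= 57

57


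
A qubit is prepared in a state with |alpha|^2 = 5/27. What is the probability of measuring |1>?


|alpha|^2 = 5/27 = 0.1852
|beta|^2 = 1 - 5/27 = 22/27 = 0.8148
P(|1>) = |beta|^2 = 0.8148

0.8148


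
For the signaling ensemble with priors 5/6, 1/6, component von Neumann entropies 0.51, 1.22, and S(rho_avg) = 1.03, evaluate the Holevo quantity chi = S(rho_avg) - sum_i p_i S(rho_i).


chi = S(rho) - sum_i p_i * S(rho_i)
Weighted entropy = 5/6 * 0.51 + 1/6 * 1.22
= 0.6283
chi = 1.03 - 0.6283
= 0.4017

0.4017


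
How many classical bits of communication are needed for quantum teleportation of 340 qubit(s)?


Quantum teleportation requires 2 classical bits per qubit teleported.
340 qubit(s) -> 2 * 340 = 680 classical bits

680


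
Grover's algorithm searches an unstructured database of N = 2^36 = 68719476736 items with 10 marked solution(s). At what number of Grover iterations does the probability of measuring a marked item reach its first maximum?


After j Grover iterations the success probability is P(j) = sin^2((2j+1)*theta), where sin(theta) = sqrt(k/N).
N = 2^36 = 68719476736, k = 10
sin(theta) = sqrt(k/N) = 1.206313194e-05
theta = arcsin(sqrt(k/N)) = 1.206313194e-05 rad
P(j) reaches its first maximum when (2j+1)*theta is as close as possible to pi/2, i.e. j = round(pi/(4*theta) - 1/2).
pi/(4*theta) - 1/2 = 65106.8177
(For comparison, the common estimate pi/4 * sqrt(N/k) = 65107.3177; the exact maximiser is used here.)
Optimal iterations = 65107

65107


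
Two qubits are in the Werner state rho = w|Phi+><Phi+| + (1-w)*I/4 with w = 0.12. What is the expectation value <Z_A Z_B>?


|Phi+> = (|00> + |11>)/sqrt(2)
For the pure Bell state, <Z_A Z_B> = +1 (Bell-state Pauli correlator).
The maximally-mixed part I/4 has tr(I/4 * P tensor P) = 0 for any traceless Pauli P.
So <Z_A Z_B>_rho = w * (+1) + (1 - w) * 0
= 0.12 * (+1)
= 0.1200

0.1200


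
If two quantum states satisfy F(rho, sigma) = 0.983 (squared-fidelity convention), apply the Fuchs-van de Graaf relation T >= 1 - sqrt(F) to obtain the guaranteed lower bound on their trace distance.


Fuchs-van de Graaf (squared-fidelity convention): 1 - sqrt(F) <= T <= sqrt(1 - F).
Lower bound: T >= 1 - sqrt(F)
sqrt(F) = sqrt(0.983) = 0.9915
T >= 1 - 0.9915
T >= 0.0085

0.0085


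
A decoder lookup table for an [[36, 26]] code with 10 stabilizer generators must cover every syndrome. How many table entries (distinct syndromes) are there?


Each stabilizer generator gives a binary (+1 or -1) measurement outcome.
With 10 independent generators:
Total syndromes = 2^10
= 1024

1024


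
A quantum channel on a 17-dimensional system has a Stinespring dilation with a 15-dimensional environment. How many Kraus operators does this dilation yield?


Tracing out the environment in an orthonormal basis {|i>_E} gives Kraus operators K_i = <i|_E U |0>_E.
Number of Kraus operators = dim(H_env) = d_env
= 15

15
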